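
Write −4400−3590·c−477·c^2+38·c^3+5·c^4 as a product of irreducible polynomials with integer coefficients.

Trying the rational-root candidates, c = −11 is a root, giving the factor (c+11) and quotient 5·c^3−17·c^2−290·c−400.
Then c = −8/5 is a root, giving the factor (5·c+8) and quotient c^2−5·c−50.
The remaining quadratic factors as (c−10)(c+5).

(5·c+8)·(c+11)·(c+5)·(c−10)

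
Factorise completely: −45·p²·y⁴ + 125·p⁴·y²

Factor out 5·p²·y², leaving 25·p² − 9·y², which is a difference of two squares.

5·p²·y²·(5·p + 3·y)·(5·p − 3·y)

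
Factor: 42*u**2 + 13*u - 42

(6*u + 7)*(7*u - 6)

Need a pair with product 42·(-42) = -1764 and sum 13: that's -36 and 49.
Split the middle term: 42*u**2 - 36*u + 49*u - 42 = 6*u*(7*u - 6) + 7*(7*u - 6).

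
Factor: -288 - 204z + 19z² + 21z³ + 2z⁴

(2z + 3)(z + 4)(z + 8)(z - 3)

Among the possible rational roots, z = -8 is a root, so (z + 8) divides it; the quotient is 2z³ + 5z² - 21z - 36.
Next, z = -4 is a root, so (z + 4) divides it; the quotient is 2z² - 3z - 9.
The remaining quadratic factors as (2z + 3)(z - 3).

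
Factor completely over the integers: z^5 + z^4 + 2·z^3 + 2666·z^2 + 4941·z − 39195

(z + 13)·(z + 5)·(z − 3)·(z^2 − 14·z + 201)

Trying the rational-root candidates, z = 3 is a root, giving the factor (z − 3) and quotient z^4 + 4·z^3 + 14·z^2 + 2708·z + 13065.
Next, z = −5 is a root, so (z + 5) divides it; the quotient is z^3 − z^2 + 19·z + 2613.
Then z = −13 is a root, giving the factor (z + 13) and quotient z^2 − 14·z + 201.
The quadratic z^2 − 14·z + 201 has discriminant −608 < 0 and is irreducible over ℤ.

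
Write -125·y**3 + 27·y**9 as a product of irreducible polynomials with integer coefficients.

Pull out the common factor y**3, leaving 27·y**6 - 125.
Recognize a difference of cubes with the parts 3·y**2 and 5.

y**3·(3·y**2 - 5)·(9·y**4 + 15·y**2 + 25)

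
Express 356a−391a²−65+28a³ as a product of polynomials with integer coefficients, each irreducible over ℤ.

(4a−1)(7a−5)(a−13)

Trying the rational-root candidates, a = 13 is a root, so (a−13) is a factor; dividing leaves 28a²−27a+5.
The remaining quadratic factors as (4a−1)(7a−5).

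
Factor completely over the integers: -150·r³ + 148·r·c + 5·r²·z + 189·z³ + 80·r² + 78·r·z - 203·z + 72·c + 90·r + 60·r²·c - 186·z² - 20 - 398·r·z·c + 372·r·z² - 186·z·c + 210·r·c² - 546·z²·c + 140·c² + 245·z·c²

Group: 5·r·(-30·r² - 53·r·z + 42·r·c + 10·r - 21·z² + 49·z·c + 23·z + 28·c + 20) + (-9·z + 5·c - 1)·(-30·r² - 53·r·z + 42·r·c + 10·r - 21·z² + 49·z·c + 23·z + 28·c + 20); both groups contain (-30·r² - 53·r·z + 42·r·c + 10·r - 21·z² + 49·z·c + 23·z + 28·c + 20), so (5·r - 9·z + 5·c - 1) is a factor with cofactor -30·r² - 53·r·z + 42·r·c + 10·r - 21·z² + 49·z·c + 23·z + 28·c + 20.
The cofactor groups again: -30·r² - 53·r·z + 42·r·c + 10·r - 21·z² + 49·z·c + 23·z + 28·c + 20 = -6·r·(5·r + 3·z - 7·c - 5) + (-7·z - 4)·(5·r + 3·z - 7·c - 5); both groups contain (5·r + 3·z - 7·c - 5), giving -(6·r + 7·z + 4)·(5·r + 3·z - 7·c - 5).

-(5·r + 3·z - 7·c - 5)·(5·r - 9·z + 5·c - 1)·(6·r + 7·z + 4)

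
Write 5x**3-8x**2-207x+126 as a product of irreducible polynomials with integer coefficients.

(5x-3)(x+6)(x-7)

By the rational root theorem, x = 3/5 is a root, giving the factor (5x-3) and quotient x**2-x-42.
The remaining quadratic factors as (x-7)(x+6).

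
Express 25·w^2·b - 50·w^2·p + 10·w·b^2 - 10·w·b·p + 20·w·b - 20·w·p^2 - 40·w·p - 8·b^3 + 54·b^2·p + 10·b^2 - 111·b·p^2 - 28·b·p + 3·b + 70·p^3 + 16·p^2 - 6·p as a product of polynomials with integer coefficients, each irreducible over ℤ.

(5·w - 2·b + 7·p + 3)·(5·w + 4·b - 5·p + 1)·(b - 2·p)

Group: 5·w·(5·w·b - 10·w·p + 4·b^2 - 13·b·p + b + 10·p^2 - 2·p) + (-2·b + 7·p + 3)·(5·w·b - 10·w·p + 4·b^2 - 13·b·p + b + 10·p^2 - 2·p); both groups contain (5·w·b - 10·w·p + 4·b^2 - 13·b·p + b + 10·p^2 - 2·p), so (5·w - 2·b + 7·p + 3) is a factor with cofactor 5·w·b - 10·w·p + 4·b^2 - 13·b·p + b + 10·p^2 - 2·p.
The cofactor groups again: 5·w·b - 10·w·p + 4·b^2 - 13·b·p + b + 10·p^2 - 2·p = b·(5·w + 4·b - 5·p + 1) - 2·p·(5·w + 4·b - 5·p + 1); both groups contain (5·w + 4·b - 5·p + 1), giving (b - 2·p)·(5·w + 4·b - 5·p + 1).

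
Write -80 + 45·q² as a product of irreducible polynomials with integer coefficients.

5·(3·q + 4)·(3·q - 4)

Factor out 5, leaving 9·q² - 16, which is a difference of two squares.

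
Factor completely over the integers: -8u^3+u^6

u^3(u-2)(u^2+2u+4)

Factor out u^3 first: what remains is u^3-8.
Recognize a difference of cubes with the parts u and 2.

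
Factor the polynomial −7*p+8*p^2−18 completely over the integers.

Need a pair with product 8·(−18) = −144 and sum −7: that's 9 and −16.
Split the middle term: 8*p^2+9*p − 16*p−18 = p*(8*p+9) − 2*(8*p+9).

(8*p+9)*(p−2)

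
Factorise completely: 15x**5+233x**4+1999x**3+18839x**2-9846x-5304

(3x+1)(5x-4)(x+13)(x**2+3x+102)

Trying the rational-root candidates, x = 4/5 is a root, so (5x-4) is a factor; dividing leaves 3x**4+49x**3+439x**2+4119x+1326.
Next, x = -1/3 is a root, giving the factor (3x+1) and quotient x**3+16x**2+141x+1326.
Continuing, x = -13 is a root, so (x+13) divides it; the quotient is x**2+3x+102.
The quadratic x**2+3x+102 has discriminant -399 < 0 and is irreducible over ℤ.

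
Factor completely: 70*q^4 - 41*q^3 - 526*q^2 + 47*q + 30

(2*q + 5)*(5*q + 1)*(7*q - 2)*(q - 3)

By the rational root theorem, q = -5/2 is a root, so (2*q + 5) divides it; the quotient is 35*q^3 - 108*q^2 + 7*q + 6.
Then q = -1/5 is a root, giving the factor (5*q + 1) and quotient 7*q^2 - 23*q + 6.
The remaining quadratic factors as (7*q - 2)(q - 3).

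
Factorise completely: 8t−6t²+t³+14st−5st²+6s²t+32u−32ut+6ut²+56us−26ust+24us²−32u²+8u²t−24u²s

−(2u−2s+t−2)(3s−t+4)(4u+t)

Group: 3s(−8u²+8us−6ut+8u+2st−t²+2t) + (−t+4)(−8u²+8us−6ut+8u+2st−t²+2t); both groups contain (−8u²+8us−6ut+8u+2st−t²+2t), so (3s−t+4) is a factor with cofactor −8u²+8us−6ut+8u+2st−t²+2t.
The cofactor groups again: −8u²+8us−6ut+8u+2st−t²+2t = −2u(4u+t) + (2s−t+2)(4u+t); both groups contain (4u+t), giving −(2u−2s+t−2)(4u+t).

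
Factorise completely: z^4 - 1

Substitute u = z^2 to get a quadratic in u, then factor.
z^2 + 1 is irreducible over ℤ (sum of squares).
z^2 - 1 is a difference of squares.

(z + 1)(z - 1)(z^2 + 1)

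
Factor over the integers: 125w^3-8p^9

(5w-2p^3)(25w^2+10wp^3+4p^6)

Recognize a difference of cubes with the parts 5w and 2p^3.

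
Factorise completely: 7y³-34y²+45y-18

Among the possible rational roots, y = 3 is a root, so (y-3) is a factor; dividing leaves 7y²-13y+6.
The remaining quadratic factors as (y-1)(7y-6).

(7y-6)(y-1)(y-3)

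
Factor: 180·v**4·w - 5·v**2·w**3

5·v**2·w·(6·v + w)·(6·v - w)

Factor out 5·v**2·w, leaving 36·v**2 - w**2, which is a difference of two squares.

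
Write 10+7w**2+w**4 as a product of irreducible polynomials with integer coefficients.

Substitute u = w**2 to get a quadratic in u, then factor.
w**2+2 is irreducible over ℤ (always positive, so no real roots).
w**2+5 is irreducible over ℤ (always positive, so no real roots).

(w**2+2)(w**2+5)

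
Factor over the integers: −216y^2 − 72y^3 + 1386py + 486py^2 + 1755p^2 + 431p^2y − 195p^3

−(13p + 12y)(15p − 2y)(p − 3y − 9)

Group: 15p(−13p^2 + 27py + 117p + 36y^2 + 108y) − 2y(−13p^2 + 27py + 117p + 36y^2 + 108y); both groups contain (−13p^2 + 27py + 117p + 36y^2 + 108y), so (15p − 2y) is a factor with cofactor −13p^2 + 27py + 117p + 36y^2 + 108y.
The cofactor groups again: −13p^2 + 27py + 117p + 36y^2 + 108y = −13p(p − 3y − 9) − 12y(p − 3y − 9); both groups contain (p − 3y − 9), giving −(13p + 12y)(p − 3y − 9).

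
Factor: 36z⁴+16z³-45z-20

(9z+4)(4z³-5)

Group as (36z⁴-45z) + (16z³-20) = 9z(4z³-5) + 4(4z³-5).
Both groups share the factor (4z³-5).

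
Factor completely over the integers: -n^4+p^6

(p^3-n^2)·(p^3+n^2)

Recognize a difference of squares with the parts p^3 and n^2.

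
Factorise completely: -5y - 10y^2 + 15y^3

Pull out the common factor 5y, then factor the remaining trinomial.

5y(3y + 1)(y - 1)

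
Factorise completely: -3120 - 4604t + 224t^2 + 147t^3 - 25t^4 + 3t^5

(3t + 2)(t + 4)(t - 6)(t^2 - 7t + 65)

Testing divisors of the constant over divisors of the leading coefficient, t = -2/3 is a root, so (3t + 2) divides it; the quotient is t^4 - 9t^3 + 55t^2 + 38t - 1560.
Then t = 6 is a root, giving the factor (t - 6) and quotient t^3 - 3t^2 + 37t + 260.
Then t = -4 is a root, giving the factor (t + 4) and quotient t^2 - 7t + 65.
The quadratic t^2 - 7t + 65 has discriminant -211 < 0 and is irreducible over ℤ.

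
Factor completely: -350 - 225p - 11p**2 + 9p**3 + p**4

Testing divisors of the constant over divisors of the leading coefficient, p = 5 is a root, giving the factor (p - 5) and quotient p**3 + 14p**2 + 59p + 70.
Continuing, p = -5 is a root, so (p + 5) divides it; the quotient is p**2 + 9p + 14.
The remaining quadratic factors as (p + 7)(p + 2).

(p + 2)(p + 5)(p + 7)(p - 5)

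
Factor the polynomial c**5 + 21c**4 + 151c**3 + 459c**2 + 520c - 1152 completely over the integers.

(c + 8)(c + 9)(c - 1)(c**2 + 5c + 16)

By the rational root theorem, c = 1 is a root, giving the factor (c - 1) and quotient c**4 + 22c**3 + 173c**2 + 632c + 1152.
Continuing, c = -9 is a root, so (c + 9) divides it; the quotient is c**3 + 13c**2 + 56c + 128.
Continuing, c = -8 is a root, so (c + 8) divides it; the quotient is c**2 + 5c + 16.
The quadratic c**2 + 5c + 16 has discriminant -39 < 0 and is irreducible over ℤ.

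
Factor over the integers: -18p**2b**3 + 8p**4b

2bp**2(2p - 3b)(2p + 3b)

Every term has a factor of 2p**2b. Then 4p**2 - 9b**2 = (2p)² − (3b)².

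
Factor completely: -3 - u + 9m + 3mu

Group as (3mu + 9m) + (-u - 3) = 3m(u + 3) - (u + 3).
Both groups share the factor (u + 3).

(3m - 1)(u + 3)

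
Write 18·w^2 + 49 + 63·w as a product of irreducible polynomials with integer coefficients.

Need a pair with product 18·49 = 882 and sum 63: that's 42 and 21.
Split the middle term: 18·w^2 + 42·w + 21·w + 49 = 6·w·(3·w + 7) + 7·(3·w + 7).

(3·w + 7)·(6·w + 7)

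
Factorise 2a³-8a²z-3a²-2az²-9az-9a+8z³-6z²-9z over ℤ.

(2a-2z+3)(a+z)(a-4z-3)

Group: a(2a²+3a-2z²+3z) + (-4z-3)(2a²+3a-2z²+3z); both groups contain (2a²+3a-2z²+3z), so (a-4z-3) is a factor with cofactor 2a²+3a-2z²+3z.
The cofactor groups again: 2a²+3a-2z²+3z = a(2a-2z+3) + z(2a-2z+3); both groups contain (2a-2z+3), giving (a+z)(2a-2z+3).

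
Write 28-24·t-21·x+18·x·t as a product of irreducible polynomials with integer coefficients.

Group as (18·x·t-21·x) + (-24·t+28) = 3·x·(6·t-7) - 4·(6·t-7).
Both groups share the factor (6·t-7).

(3·x-4)·(6·t-7)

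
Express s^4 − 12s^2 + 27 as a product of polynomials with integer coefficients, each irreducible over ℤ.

(s + 3)(s − 3)(s^2 − 3)

Substitute u = s^2 to get a quadratic in u, then factor.
s^2 − 9 is a difference of squares.
s^2 − 3 is irreducible over ℤ (3 is not a perfect square).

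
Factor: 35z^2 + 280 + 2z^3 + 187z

By the rational root theorem, z = -5/2 is a root, so (2z + 5) divides it; the quotient is z^2 + 15z + 56.
The remaining quadratic factors as (z + 7)(z + 8).

(2z + 5)(z + 7)(z + 8)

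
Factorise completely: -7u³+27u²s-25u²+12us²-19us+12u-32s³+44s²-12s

-(u-4s+4)(u-s)(7u+8s-3)

Group: u(-7u²-us+3u+8s²-3s) + (-4s+4)(-7u²-us+3u+8s²-3s); both groups contain (-7u²-us+3u+8s²-3s), so (u-4s+4) is a factor with cofactor -7u²-us+3u+8s²-3s.
The cofactor groups again: -7u²-us+3u+8s²-3s = -u(7u+8s-3) + s(7u+8s-3); both groups contain (7u+8s-3), giving -(u-s)(7u+8s-3).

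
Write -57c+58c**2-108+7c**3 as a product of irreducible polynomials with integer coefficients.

(7c-12)(c+1)(c+9)

Among the possible rational roots, c = 12/7 is a root, giving the factor (7c-12) and quotient c**2+10c+9.
The remaining quadratic factors as (c+1)(c+9).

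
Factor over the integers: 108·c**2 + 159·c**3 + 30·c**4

Pull out the common factor 3·c**2, then factor the remaining trinomial.

3·c**2·(2·c + 9)·(5·c + 4)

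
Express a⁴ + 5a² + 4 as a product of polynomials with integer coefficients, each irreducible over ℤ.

Substitute u = a² to get a quadratic in u, then factor.
a² + 4 is irreducible over ℤ (sum of squares).
a² + 1 is irreducible over ℤ (sum of squares).

(a² + 1)(a² + 4)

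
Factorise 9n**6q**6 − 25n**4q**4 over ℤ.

n**4q**4(3nq + 5)(3nq − 5)

Every term has a factor of n**4q**4; factoring it out leaves 9n**2q**2 − 25.
Recognize a difference of squares with the parts 3nq and 5.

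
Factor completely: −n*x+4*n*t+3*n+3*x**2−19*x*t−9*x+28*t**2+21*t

Group: −x*(n−3*x+7*t) + (4*t+3)*(n−3*x+7*t); both groups contain (n−3*x+7*t).

−(x−4*t−3)*(n−3*x+7*t)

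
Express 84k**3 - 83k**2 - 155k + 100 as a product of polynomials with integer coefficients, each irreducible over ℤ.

(3k - 5)(4k + 5)(7k - 4)

Among the possible rational roots, k = 5/3 is a root, so (3k - 5) is a factor; dividing leaves 28k**2 + 19k - 20.
The remaining quadratic factors as (4k + 5)(7k - 4).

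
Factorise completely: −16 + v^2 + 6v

Two integers with product −16 and sum 6 are −2 and 8.

(v + 8)(v − 2)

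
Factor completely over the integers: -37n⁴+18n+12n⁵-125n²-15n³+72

(3n+2)(4n-3)(n-4)(n²+n+3)

Among the possible rational roots, n = 4 is a root, so (n-4) divides it; the quotient is 12n⁴+11n³+29n²-9n-18.
Continuing, n = 3/4 is a root, giving the factor (4n-3) and quotient 3n³+5n²+11n+6.
Next, n = -2/3 is a root, so (3n+2) is a factor; dividing leaves n²+n+3.
The quadratic n²+n+3 has discriminant -11 < 0 and is irreducible over ℤ.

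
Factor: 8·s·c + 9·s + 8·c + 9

(8·c + 9)·(s + 1)

Group as (8·s·c + 9·s) + (8·c + 9) = s·(8·c + 9) + (8·c + 9).
Both groups share the factor (8·c + 9).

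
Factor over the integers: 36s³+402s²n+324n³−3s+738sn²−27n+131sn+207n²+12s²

Group: 6s(6s²+58sn+3s+36n²+27n) + (9n−1)(6s²+58sn+3s+36n²+27n); both groups contain (6s²+58sn+3s+36n²+27n), so (6s+9n−1) is a factor with cofactor 6s²+58sn+3s+36n²+27n.
The cofactor groups again: 6s²+58sn+3s+36n²+27n = s(6s+4n+3) + 9n(6s+4n+3); both groups contain (6s+4n+3), giving (s+9n)(6s+4n+3).

(6s+4n+3)(6s+9n−1)(s+9n)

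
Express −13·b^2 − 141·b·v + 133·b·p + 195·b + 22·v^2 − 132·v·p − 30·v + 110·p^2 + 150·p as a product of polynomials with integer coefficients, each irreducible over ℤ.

Group: −13·b·(b + 11·v − 11·p − 15) + (2·v − 10·p)·(b + 11·v − 11·p − 15); both groups contain (b + 11·v − 11·p − 15).

−(13·b − 2·v + 10·p)·(b + 11·v − 11·p − 15)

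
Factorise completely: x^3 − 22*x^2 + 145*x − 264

Testing divisors of the constant over divisors of the leading coefficient, x = 8 is a root, so (x − 8) is a factor; dividing leaves x^2 − 14*x + 33.
The remaining quadratic factors as (x − 11)(x − 3).

(x − 11)*(x − 3)*(x − 8)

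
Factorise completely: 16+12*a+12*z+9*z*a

Group as (9*z*a+12*z) + (12*a+16) = 3*z*(3*a+4) + 4*(3*a+4).
Both groups share the factor (3*a+4).

(3*a+4)*(3*z+4)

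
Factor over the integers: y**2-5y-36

Two integers with product -36 and sum -5 are -9 and 4.

(y+4)(y-9)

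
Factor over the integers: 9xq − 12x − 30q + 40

(3q − 4)(3x − 10)

Group as (9xq − 12x) + (−30q + 40) = 3x(3q − 4) − 10(3q − 4).
Both groups share the factor (3q − 4).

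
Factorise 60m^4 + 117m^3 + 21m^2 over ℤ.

3m^2(4m + 7)(5m + 1)

Pull out the common factor 3m^2, then factor the remaining trinomial.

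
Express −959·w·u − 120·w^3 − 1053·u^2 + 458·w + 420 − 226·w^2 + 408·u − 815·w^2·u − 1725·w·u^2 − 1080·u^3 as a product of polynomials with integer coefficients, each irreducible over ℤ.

−(5·w + 15·u + 14)·(3·w + 8·u − 5)·(8·w + 9·u + 6)

Group: 8·w·(−15·w^2 − 85·w·u − 17·w − 120·u^2 − 37·u + 70) + (9·u + 6)·(−15·w^2 − 85·w·u − 17·w − 120·u^2 − 37·u + 70); both groups contain (−15·w^2 − 85·w·u − 17·w − 120·u^2 − 37·u + 70), so (8·w + 9·u + 6) is a factor with cofactor −15·w^2 − 85·w·u − 17·w − 120·u^2 − 37·u + 70.
The cofactor groups again: −15·w^2 − 85·w·u − 17·w − 120·u^2 − 37·u + 70 = −3·w·(5·w + 15·u + 14) + (−8·u + 5)·(5·w + 15·u + 14); both groups contain (5·w + 15·u + 14), giving −(3·w + 8·u − 5)·(5·w + 15·u + 14).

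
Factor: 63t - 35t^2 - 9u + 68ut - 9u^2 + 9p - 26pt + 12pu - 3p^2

Group: -3p(p - u + 7t) + (9u - 5t + 9)(p - u + 7t); both groups contain (p - u + 7t).

-(3p - 9u + 5t - 9)(p - u + 7t)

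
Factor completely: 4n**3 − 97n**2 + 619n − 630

Trying the rational-root candidates, n = 5/4 is a root, so (4n − 5) is a factor; dividing leaves n**2 − 23n + 126.
The remaining quadratic factors as (n − 9)(n − 14).

(4n − 5)(n − 14)(n − 9)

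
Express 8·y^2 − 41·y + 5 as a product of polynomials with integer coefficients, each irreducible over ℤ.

(8·y − 1)·(y − 5)

Need a pair with product 8·5 = 40 and sum −41: that's −40 and −1.
Split the middle term: 8·y^2 − 40·y − y + 5 = 8·y·(y − 5) − (y − 5).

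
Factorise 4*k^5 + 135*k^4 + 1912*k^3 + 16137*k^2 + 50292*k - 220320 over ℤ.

(4*k - 9)*(k + 12)*(k + 15)*(k^2 + 9*k + 136)

Testing divisors of the constant over divisors of the leading coefficient, k = 9/4 is a root, so (4*k - 9) divides it; the quotient is k^4 + 36*k^3 + 559*k^2 + 5292*k + 24480.
Then k = -12 is a root, so (k + 12) divides it; the quotient is k^3 + 24*k^2 + 271*k + 2040.
Then k = -15 is a root, giving the factor (k + 15) and quotient k^2 + 9*k + 136.
The quadratic k^2 + 9*k + 136 has discriminant -463 < 0 and is irreducible over ℤ.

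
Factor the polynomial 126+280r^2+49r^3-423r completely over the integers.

Testing divisors of the constant over divisors of the leading coefficient, r = 6/7 is a root, so (7r-6) is a factor; dividing leaves 7r^2+46r-21.
The remaining quadratic factors as (r+7)(7r-3).

(7r-3)(7r-6)(r+7)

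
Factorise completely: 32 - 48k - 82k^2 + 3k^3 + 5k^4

(5k - 2)(k + 1)(k + 4)(k - 4)

By the rational root theorem, k = -1 is a root, so (k + 1) divides it; the quotient is 5k^3 - 2k^2 - 80k + 32.
Continuing, k = 4 is a root, so (k - 4) is a factor; dividing leaves 5k^2 + 18k - 8.
The remaining quadratic factors as (k + 4)(5k - 2).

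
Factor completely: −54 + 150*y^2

6*(5*y + 3)*(5*y − 3)

Every term has a factor of 6. Then 25*y^2 − 9 = (5*y)² − (3)².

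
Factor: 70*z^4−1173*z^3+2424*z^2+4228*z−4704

Testing divisors of the constant over divisors of the leading coefficient, z = 14 is a root, giving the factor (z−14) and quotient 70*z^3−193*z^2−278*z+336.
Next, z = 6/7 is a root, so (7*z−6) is a factor; dividing leaves 10*z^2−19*z−56.
The remaining quadratic factors as (2*z−7)(5*z+8).

(2*z−7)*(5*z+8)*(7*z−6)*(z−14)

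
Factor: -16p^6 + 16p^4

-16p^4(p + 1)(p - 1)

Factor out 16p^4 first: what remains is -p^2 + 1.
Recognize a difference of squares with the parts 1 and p.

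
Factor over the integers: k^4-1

(k+1)(k-1)(k^2+1)

Difference of squares twice: with A = k and B = 1, A⁴ − B⁴ = (A² − B²)(A² + B²), and A² − B² factors again.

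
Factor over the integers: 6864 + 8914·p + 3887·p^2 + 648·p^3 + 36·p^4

(6·p + 11)·(6·p + 13)·(p + 6)·(p + 8)

Trying the rational-root candidates, p = −8 is a root, so (p + 8) is a factor; dividing leaves 36·p^3 + 360·p^2 + 1007·p + 858.
Next, p = −13/6 is a root, so (6·p + 13) is a factor; dividing leaves 6·p^2 + 47·p + 66.
The remaining quadratic factors as (p + 6)(6·p + 11).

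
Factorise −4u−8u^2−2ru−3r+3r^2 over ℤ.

Group: r(3r+4u) + (−2u−1)(3r+4u); both groups contain (3r+4u).

(3r+4u)(r−2u−1)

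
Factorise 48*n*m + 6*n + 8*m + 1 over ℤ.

(6*n + 1)*(8*m + 1)

Group as (48*n*m + 6*n) + (8*m + 1) = 6*n*(8*m + 1) + (8*m + 1).
Both groups share the factor (8*m + 1).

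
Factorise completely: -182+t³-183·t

Trying the rational-root candidates, t = -13 is a root, so (t+13) divides it; the quotient is t²-13·t-14.
The remaining quadratic factors as (t-14)(t+1).

(t+1)·(t+13)·(t-14)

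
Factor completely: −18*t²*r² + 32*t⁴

2*t²*(4*t − 3*r)*(4*t + 3*r)

Every term has a factor of 2*t². Then 16*t² − 9*r² = (4*t)² − (3*r)².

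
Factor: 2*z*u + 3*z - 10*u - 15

(2*u + 3)*(z - 5)

Group as (2*z*u + 3*z) + (-10*u - 15) = z*(2*u + 3) - 5*(2*u + 3).
Both groups share the factor (2*u + 3).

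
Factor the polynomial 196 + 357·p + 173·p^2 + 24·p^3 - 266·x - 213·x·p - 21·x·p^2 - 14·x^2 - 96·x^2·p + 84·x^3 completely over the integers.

(6·x - 3·p - 7)·(7·x - 8·p - 7)·(2·x + p + 4)

Group: 6·x·(14·x^2 - 9·x·p + 14·x - 8·p^2 - 39·p - 28) + (-3·p - 7)·(14·x^2 - 9·x·p + 14·x - 8·p^2 - 39·p - 28); both groups contain (14·x^2 - 9·x·p + 14·x - 8·p^2 - 39·p - 28), so (6·x - 3·p - 7) is a factor with cofactor 14·x^2 - 9·x·p + 14·x - 8·p^2 - 39·p - 28.
The cofactor groups again: 14·x^2 - 9·x·p + 14·x - 8·p^2 - 39·p - 28 = 7·x·(2·x + p + 4) + (-8·p - 7)·(2·x + p + 4); both groups contain (2·x + p + 4), giving (7·x - 8·p - 7)·(2·x + p + 4).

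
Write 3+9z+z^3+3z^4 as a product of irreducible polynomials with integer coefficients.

(3z+1)(z^3+3)

Group as (3z^4+9z) + (z^3+3) = 3z(z^3+3) + (z^3+3).
Both groups share the factor (z^3+3).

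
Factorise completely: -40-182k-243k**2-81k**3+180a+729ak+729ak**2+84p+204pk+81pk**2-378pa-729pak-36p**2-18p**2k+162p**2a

Group: 9a(18p**2-81pk-42p+81k**2+81k+20) + (-k-2)(18p**2-81pk-42p+81k**2+81k+20); both groups contain (18p**2-81pk-42p+81k**2+81k+20), so (9a-k-2) is a factor with cofactor 18p**2-81pk-42p+81k**2+81k+20.
The cofactor groups again: 18p**2-81pk-42p+81k**2+81k+20 = 3p(6p-9k-4) + (-9k-5)(6p-9k-4); both groups contain (6p-9k-4), giving (3p-9k-5)(6p-9k-4).

(3p-9k-5)(6p-9k-4)(9a-k-2)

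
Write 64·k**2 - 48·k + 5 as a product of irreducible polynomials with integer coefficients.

(8·k - 1)·(8·k - 5)

Need a pair with product 64·5 = 320 and sum -48: that's -8 and -40.
Split the middle term: 64·k**2 - 8·k - 40·k + 5 = 8·k·(8·k - 1) - 5·(8·k - 1).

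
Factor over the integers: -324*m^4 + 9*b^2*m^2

9*m^2*(b + 6*m)*(b - 6*m)

Factor out 9*m^2, leaving b^2 - 36*m^2, which is a difference of two squares.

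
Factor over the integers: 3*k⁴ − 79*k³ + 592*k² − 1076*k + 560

(3*k − 4)*(k − 1)*(k − 10)*(k − 14)

Among the possible rational roots, k = 10 is a root, so (k − 10) is a factor; dividing leaves 3*k³ − 49*k² + 102*k − 56.
Then k = 14 is a root, so (k − 14) divides it; the quotient is 3*k² − 7*k + 4.
The remaining quadratic factors as (k − 1)(3*k − 4).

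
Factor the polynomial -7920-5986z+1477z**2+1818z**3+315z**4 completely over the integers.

Testing divisors of the constant over divisors of the leading coefficient, z = -11/7 is a root, giving the factor (7z+11) and quotient 45z**3+189z**2-86z-720.
Then z = -8/3 is a root, giving the factor (3z+8) and quotient 15z**2+23z-90.
The remaining quadratic factors as (5z-9)(3z+10).

(3z+10)(3z+8)(5z-9)(7z+11)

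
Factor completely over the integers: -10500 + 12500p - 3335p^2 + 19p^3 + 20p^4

Among the possible rational roots, p = 5/4 is a root, so (4p - 5) divides it; the quotient is 5p^3 + 11p^2 - 820p + 2100.
Then p = 14/5 is a root, so (5p - 14) is a factor; dividing leaves p^2 + 5p - 150.
The remaining quadratic factors as (p - 10)(p + 15).

(4p - 5)(5p - 14)(p + 15)(p - 10)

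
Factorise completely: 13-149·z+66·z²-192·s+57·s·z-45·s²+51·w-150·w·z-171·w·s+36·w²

Group: 12·w·(3·w-15·s-11·z+1) + (3·s-6·z+13)·(3·w-15·s-11·z+1); both groups contain (3·w-15·s-11·z+1).

(3·w-15·s-11·z+1)·(12·w+3·s-6·z+13)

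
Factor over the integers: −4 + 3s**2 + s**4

(s + 1)(s − 1)(s**2 + 4)

Substitute u = s**2 to get a quadratic in u, then factor.
s**2 − 1 is a difference of squares.
s**2 + 4 is irreducible over ℤ (sum of squares).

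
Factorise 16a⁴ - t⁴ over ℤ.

Write as (4a²)² − (t²)², then factor 4a² - t² once more.

(2a + t)(2a - t)(4a² + t²)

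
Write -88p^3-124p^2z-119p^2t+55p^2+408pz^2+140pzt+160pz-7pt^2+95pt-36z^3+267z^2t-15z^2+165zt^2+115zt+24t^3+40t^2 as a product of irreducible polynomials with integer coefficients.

-(11p-z+8t)(8p-12z-3t-5)(p+3z+t)

Group: p(-88p^2+140pz-31pt+55p-12z^2+93zt-5z+24t^2+40t) + (3z+t)(-88p^2+140pz-31pt+55p-12z^2+93zt-5z+24t^2+40t); both groups contain (-88p^2+140pz-31pt+55p-12z^2+93zt-5z+24t^2+40t), so (p+3z+t) is a factor with cofactor -88p^2+140pz-31pt+55p-12z^2+93zt-5z+24t^2+40t.
The cofactor groups again: -88p^2+140pz-31pt+55p-12z^2+93zt-5z+24t^2+40t = -11p(8p-12z-3t-5) + (z-8t)(8p-12z-3t-5); both groups contain (8p-12z-3t-5), giving -(11p-z+8t)(8p-12z-3t-5).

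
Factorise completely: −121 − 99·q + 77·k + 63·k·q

Group as (63·k·q + 77·k) + (−99·q − 121) = 7·k·(9·q + 11) − 11·(9·q + 11).
Both groups share the factor (9·q + 11).

(7·k − 11)·(9·q + 11)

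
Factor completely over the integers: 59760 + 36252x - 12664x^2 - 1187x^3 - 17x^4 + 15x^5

Trying the rational-root candidates, x = 10/3 is a root, giving the factor (3x - 10) and quotient 5x^4 + 11x^3 - 359x^2 - 5418x - 5976.
Continuing, x = 12 is a root, so (x - 12) divides it; the quotient is 5x^3 + 71x^2 + 493x + 498.
Next, x = -6/5 is a root, so (5x + 6) is a factor; dividing leaves x^2 + 13x + 83.
The quadratic x^2 + 13x + 83 has discriminant -163 < 0 and is irreducible over ℤ.

(3x - 10)(5x + 6)(x - 12)(x^2 + 13x + 83)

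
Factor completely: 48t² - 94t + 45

Need a pair with product 48·45 = 2160 and sum -94: that's -54 and -40.
Split the middle term: 48t² - 54t - 40t + 45 = 6t(8t - 9) - 5(8t - 9).

(6t - 5)(8t - 9)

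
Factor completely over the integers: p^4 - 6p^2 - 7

(p^2 + 1)(p^2 - 7)

Substitute u = p^2 to get a quadratic in u, then factor.
p^2 + 1 is irreducible over ℤ (sum of squares).
p^2 - 7 is irreducible over ℤ (7 is not a perfect square).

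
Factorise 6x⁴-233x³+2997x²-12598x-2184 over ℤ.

(6x+1)(x-12)(x-13)(x-14)

By the rational root theorem, x = -1/6 is a root, so (6x+1) is a factor; dividing leaves x³-39x²+506x-2184.
Then x = 14 is a root, giving the factor (x-14) and quotient x²-25x+156.
The remaining quadratic factors as (x-13)(x-12).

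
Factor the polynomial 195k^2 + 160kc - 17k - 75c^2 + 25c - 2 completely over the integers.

Group: 15k(13k + 15c - 2) + (-5c + 1)(13k + 15c - 2); both groups contain (13k + 15c - 2).

(15k - 5c + 1)(13k + 15c - 2)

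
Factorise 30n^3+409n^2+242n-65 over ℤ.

Trying the rational-root candidates, n = -13 is a root, so (n+13) is a factor; dividing leaves 30n^2+19n-5.
The remaining quadratic factors as (6n+5)(5n-1).

(5n-1)(6n+5)(n+13)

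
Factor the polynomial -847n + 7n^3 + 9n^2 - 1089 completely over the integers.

Testing divisors of the constant over divisors of the leading coefficient, n = -9/7 is a root, so (7n + 9) is a factor; dividing leaves n^2 - 121.
The remaining quadratic factors as (n + 11)(n - 11).

(7n + 9)(n + 11)(n - 11)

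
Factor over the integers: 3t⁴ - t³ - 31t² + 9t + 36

(3t - 4)(t + 1)(t + 3)(t - 3)

Trying the rational-root candidates, t = 3 is a root, so (t - 3) divides it; the quotient is 3t³ + 8t² - 7t - 12.
Next, t = 4/3 is a root, giving the factor (3t - 4) and quotient t² + 4t + 3.
The remaining quadratic factors as (t + 1)(t + 3).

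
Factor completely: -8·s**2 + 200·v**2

Every term has a factor of 8. Then 25·v**2 - s**2 = (5·v)² − (s)².

8·(5·v - s)·(5·v + s)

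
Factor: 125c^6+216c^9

Every term has a factor of c^6; factoring it out leaves 216c^3+125.
Recognize a sum of cubes with the parts 6c and 5.

c^6(6c+5)(36c^2-30c+25)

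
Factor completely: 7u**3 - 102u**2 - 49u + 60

(7u - 4)(u + 1)(u - 15)

By the rational root theorem, u = 15 is a root, so (u - 15) is a factor; dividing leaves 7u**2 + 3u - 4.
The remaining quadratic factors as (u + 1)(7u - 4).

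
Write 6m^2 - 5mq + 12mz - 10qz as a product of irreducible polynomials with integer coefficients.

(6m - 5q)(m + 2z)

Group: m(6m - 5q) + 2z(6m - 5q); both groups contain (6m - 5q).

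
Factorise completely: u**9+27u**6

u**6(u+3)(u**2−3u+9)

Pull out the common factor u**6, leaving u**3+27.
Recognize a sum of cubes with the parts 3 and u.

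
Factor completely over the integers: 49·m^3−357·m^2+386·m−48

Among the possible rational roots, m = 8/7 is a root, so (7·m−8) divides it; the quotient is 7·m^2−43·m+6.
The remaining quadratic factors as (7·m−1)(m−6).

(7·m−1)·(7·m−8)·(m−6)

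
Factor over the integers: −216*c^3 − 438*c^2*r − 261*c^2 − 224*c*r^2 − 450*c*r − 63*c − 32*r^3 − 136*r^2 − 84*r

Group: 3*c*(−72*c^2 − 50*c*r − 87*c − 8*r^2 − 34*r − 21) + 4*r*(−72*c^2 − 50*c*r − 87*c − 8*r^2 − 34*r − 21); both groups contain (−72*c^2 − 50*c*r − 87*c − 8*r^2 − 34*r − 21), so (3*c + 4*r) is a factor with cofactor −72*c^2 − 50*c*r − 87*c − 8*r^2 − 34*r − 21.
The cofactor groups again: −72*c^2 − 50*c*r − 87*c − 8*r^2 − 34*r − 21 = −9*c*(8*c + 2*r + 7) + (−4*r − 3)*(8*c + 2*r + 7); both groups contain (8*c + 2*r + 7), giving −(9*c + 4*r + 3)*(8*c + 2*r + 7).

−(3*c + 4*r)*(8*c + 2*r + 7)*(9*c + 4*r + 3)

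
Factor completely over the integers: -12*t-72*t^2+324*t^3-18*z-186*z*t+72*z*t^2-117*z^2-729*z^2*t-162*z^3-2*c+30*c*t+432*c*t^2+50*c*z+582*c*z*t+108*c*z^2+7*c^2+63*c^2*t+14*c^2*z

Group: 2*z*(7*c^2+54*c*z+48*c*t-2*c-81*z^2-18*z+36*t^2-12*t) + (9*t+1)*(7*c^2+54*c*z+48*c*t-2*c-81*z^2-18*z+36*t^2-12*t); both groups contain (7*c^2+54*c*z+48*c*t-2*c-81*z^2-18*z+36*t^2-12*t), so (2*z+9*t+1) is a factor with cofactor 7*c^2+54*c*z+48*c*t-2*c-81*z^2-18*z+36*t^2-12*t.
The cofactor groups again: 7*c^2+54*c*z+48*c*t-2*c-81*z^2-18*z+36*t^2-12*t = c*(7*c-9*z+6*t-2) + (9*z+6*t)*(7*c-9*z+6*t-2); both groups contain (7*c-9*z+6*t-2), giving (c+9*z+6*t)*(7*c-9*z+6*t-2).

(7*c-9*z+6*t-2)*(2*z+9*t+1)*(c+9*z+6*t)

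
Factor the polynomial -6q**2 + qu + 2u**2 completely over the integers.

Group: -2q(3q - 2u) - u(3q - 2u); both groups contain (3q - 2u).

-(2q + u)(3q - 2u)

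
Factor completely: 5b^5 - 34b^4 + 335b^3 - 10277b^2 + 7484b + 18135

(5b - 9)(b + 1)(b - 13)(b^2 + 7b + 155)

Testing divisors of the constant over divisors of the leading coefficient, b = 13 is a root, giving the factor (b - 13) and quotient 5b^4 + 31b^3 + 738b^2 - 683b - 1395.
Continuing, b = 9/5 is a root, so (5b - 9) is a factor; dividing leaves b^3 + 8b^2 + 162b + 155.
Then b = -1 is a root, giving the factor (b + 1) and quotient b^2 + 7b + 155.
The quadratic b^2 + 7b + 155 has discriminant -571 < 0 and is irreducible over ℤ.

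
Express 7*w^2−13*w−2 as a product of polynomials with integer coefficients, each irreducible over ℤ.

(7*w+1)*(w−2)

Need a pair with product 7·(−2) = −14 and sum −13: that's −14 and 1.
Split the middle term: 7*w^2−14*w + w−2 = 7*w*(w−2) + (w−2).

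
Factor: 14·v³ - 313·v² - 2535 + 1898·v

Trying the rational-root candidates, v = 13/7 is a root, so (7·v - 13) is a factor; dividing leaves 2·v² - 41·v + 195.
The remaining quadratic factors as (2·v - 15)(v - 13).

(2·v - 15)·(7·v - 13)·(v - 13)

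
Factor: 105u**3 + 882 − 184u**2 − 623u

(3u + 7)(5u − 14)(7u − 9)

Testing divisors of the constant over divisors of the leading coefficient, u = −7/3 is a root, so (3u + 7) is a factor; dividing leaves 35u**2 − 143u + 126.
The remaining quadratic factors as (7u − 9)(5u − 14).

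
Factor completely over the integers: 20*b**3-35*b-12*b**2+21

Group as (20*b**3-35*b) + (-12*b**2+21) = 5*b*(4*b**2-7) - 3*(4*b**2-7).
Both groups share the factor (4*b**2-7).

(5*b-3)*(4*b**2-7)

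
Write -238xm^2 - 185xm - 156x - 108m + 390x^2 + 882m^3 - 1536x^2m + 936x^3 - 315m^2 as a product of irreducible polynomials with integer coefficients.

Group: 6x(156x^2 - 74xm - 39x - 126m^2 - 27m) + (-7m + 4)(156x^2 - 74xm - 39x - 126m^2 - 27m); both groups contain (156x^2 - 74xm - 39x - 126m^2 - 27m), so (6x - 7m + 4) is a factor with cofactor 156x^2 - 74xm - 39x - 126m^2 - 27m.
The cofactor groups again: 156x^2 - 74xm - 39x - 126m^2 - 27m = 13x(12x - 14m - 3) + 9m(12x - 14m - 3); both groups contain (12x - 14m - 3), giving (13x + 9m)(12x - 14m - 3).

(12x - 14m - 3)(6x - 7m + 4)(13x + 9m)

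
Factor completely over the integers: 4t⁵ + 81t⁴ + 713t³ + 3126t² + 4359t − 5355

(4t − 3)(t + 5)(t + 7)(t² + 9t + 51)

Trying the rational-root candidates, t = −5 is a root, so (t + 5) is a factor; dividing leaves 4t⁴ + 61t³ + 408t² + 1086t − 1071.
Continuing, t = −7 is a root, so (t + 7) divides it; the quotient is 4t³ + 33t² + 177t − 153.
Then t = 3/4 is a root, so (4t − 3) divides it; the quotient is t² + 9t + 51.
The quadratic t² + 9t + 51 has discriminant −123 < 0 and is irreducible over ℤ.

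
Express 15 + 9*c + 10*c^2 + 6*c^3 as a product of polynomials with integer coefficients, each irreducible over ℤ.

(3*c + 5)*(2*c^2 + 3)

Group as (6*c^3 + 9*c) + (10*c^2 + 15) = 3*c*(2*c^2 + 3) + 5*(2*c^2 + 3).
Both groups share the factor (2*c^2 + 3).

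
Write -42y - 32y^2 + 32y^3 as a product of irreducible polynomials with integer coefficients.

2y(4y + 3)(4y - 7)

Pull out the common factor 2y, then factor the remaining trinomial.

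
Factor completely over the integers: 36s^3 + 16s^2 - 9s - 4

(2s + 1)(2s - 1)(9s + 4)

Group as (36s^3 - 9s) + (16s^2 - 4) = 9s(4s^2 - 1) + 4(4s^2 - 1).
Both groups share the factor (4s^2 - 1).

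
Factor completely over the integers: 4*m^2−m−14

Need a pair with product 4·(−14) = −56 and sum −1: that's 7 and −8.
Split the middle term: 4*m^2+7*m − 8*m−14 = m*(4*m+7) − 2*(4*m+7).

(4*m+7)*(m−2)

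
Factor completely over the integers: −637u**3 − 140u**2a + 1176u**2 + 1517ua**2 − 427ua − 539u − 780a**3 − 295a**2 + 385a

Group: 7u(−91u**2 + 149ua + 77u − 60a**2 − 55a) + (13a − 7)(−91u**2 + 149ua + 77u − 60a**2 − 55a); both groups contain (−91u**2 + 149ua + 77u − 60a**2 − 55a), so (7u + 13a − 7) is a factor with cofactor −91u**2 + 149ua + 77u − 60a**2 − 55a.
The cofactor groups again: −91u**2 + 149ua + 77u − 60a**2 − 55a = −13u(7u − 5a) + (12a + 11)(7u − 5a); both groups contain (7u − 5a), giving −(13u − 12a − 11)(7u − 5a).

−(13u − 12a − 11)(7u − 5a)(7u + 13a − 7)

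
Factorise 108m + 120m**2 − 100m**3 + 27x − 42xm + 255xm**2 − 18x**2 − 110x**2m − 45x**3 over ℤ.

−(5x − 5m − 3)(9x − 5m + 9)(x + 4m)

Group: 5x(−9x**2 − 31xm − 9x + 20m**2 − 36m) + (−5m − 3)(−9x**2 − 31xm − 9x + 20m**2 − 36m); both groups contain (−9x**2 − 31xm − 9x + 20m**2 − 36m), so (5x − 5m − 3) is a factor with cofactor −9x**2 − 31xm − 9x + 20m**2 − 36m.
The cofactor groups again: −9x**2 − 31xm − 9x + 20m**2 − 36m = −x(9x − 5m + 9) − 4m(9x − 5m + 9); both groups contain (9x − 5m + 9), giving −(x + 4m)(9x − 5m + 9).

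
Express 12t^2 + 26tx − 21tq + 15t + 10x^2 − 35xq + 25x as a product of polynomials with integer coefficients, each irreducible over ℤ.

(4t + 2x − 7q + 5)(3t + 5x)

Group: 3t(4t + 2x − 7q + 5) + 5x(4t + 2x − 7q + 5); both groups contain (4t + 2x − 7q + 5).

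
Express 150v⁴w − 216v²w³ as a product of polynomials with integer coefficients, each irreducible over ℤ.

Factor out 6v²w, leaving 25v² − 36w², which is a difference of two squares.

6v²w(5v + 6w)(5v − 6w)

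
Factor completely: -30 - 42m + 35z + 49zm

Group as (49zm + 35z) + (-42m - 30) = 7z(7m + 5) - 6(7m + 5).
Both groups share the factor (7m + 5).

(7m + 5)(7z - 6)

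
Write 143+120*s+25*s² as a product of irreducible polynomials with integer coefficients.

(5*s+11)*(5*s+13)

Need a pair with product 25·143 = 3575 and sum 120: that's 55 and 65.
Split the middle term: 25*s²+55*s + 65*s+143 = 5*s*(5*s+11) + 13*(5*s+11).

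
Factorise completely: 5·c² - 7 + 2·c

(5·c + 7)·(c - 1)

Need a pair with product 5·(-7) = -35 and sum 2: that's 7 and -5.
Split the middle term: 5·c² + 7·c - 5·c - 7 = c·(5·c + 7) - (5·c + 7).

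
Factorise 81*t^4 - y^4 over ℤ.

(3*t + y)*(3*t - y)*(9*t^2 + y^2)

Write as (9*t^2)² − (y^2)², then factor 9*t^2 - y^2 once more.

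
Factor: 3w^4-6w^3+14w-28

(w-2)(3w^3+14)

Group as (3w^4+14w) + (-6w^3-28) = w(3w^3+14) - 2(3w^3+14).
Both groups share the factor (3w^3+14).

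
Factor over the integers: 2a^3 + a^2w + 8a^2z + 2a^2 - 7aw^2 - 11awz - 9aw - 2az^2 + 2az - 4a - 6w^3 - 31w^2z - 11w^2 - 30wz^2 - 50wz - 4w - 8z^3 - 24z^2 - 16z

(2a + 3w + 2z + 4)(a + w + 4z)(a - 2w - z - 1)

Group: 2a(a^2 - aw + 3az - a - 2w^2 - 9wz - w - 4z^2 - 4z) + (3w + 2z + 4)(a^2 - aw + 3az - a - 2w^2 - 9wz - w - 4z^2 - 4z); both groups contain (a^2 - aw + 3az - a - 2w^2 - 9wz - w - 4z^2 - 4z), so (2a + 3w + 2z + 4) is a factor with cofactor a^2 - aw + 3az - a - 2w^2 - 9wz - w - 4z^2 - 4z.
The cofactor groups again: a^2 - aw + 3az - a - 2w^2 - 9wz - w - 4z^2 - 4z = a(a - 2w - z - 1) + (w + 4z)(a - 2w - z - 1); both groups contain (a - 2w - z - 1), giving (a + w + 4z)(a - 2w - z - 1).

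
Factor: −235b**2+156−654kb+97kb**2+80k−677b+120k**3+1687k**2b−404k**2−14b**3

Group: 15k(8k**2+113kb−20k+14b**2+53b−12) + (−b−13)(8k**2+113kb−20k+14b**2+53b−12); both groups contain (8k**2+113kb−20k+14b**2+53b−12), so (15k−b−13) is a factor with cofactor 8k**2+113kb−20k+14b**2+53b−12.
The cofactor groups again: 8k**2+113kb−20k+14b**2+53b−12 = k(8k+b+4) + (14b−3)(8k+b+4); both groups contain (8k+b+4), giving (k+14b−3)(8k+b+4).

(15k−b−13)(k+14b−3)(8k+b+4)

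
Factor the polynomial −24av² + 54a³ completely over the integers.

6a(3a + 2v)(3a − 2v)

Every term has a factor of 6a. Then 9a² − 4v² = (3a)² − (2v)².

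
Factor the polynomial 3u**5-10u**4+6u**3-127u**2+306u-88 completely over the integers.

Testing divisors of the constant over divisors of the leading coefficient, u = 1/3 is a root, so (3u-1) divides it; the quotient is u**4-3u**3+u**2-42u+88.
Next, u = 4 is a root, so (u-4) is a factor; dividing leaves u**3+u**2+5u-22.
Next, u = 2 is a root, giving the factor (u-2) and quotient u**2+3u+11.
The quadratic u**2+3u+11 has discriminant -35 < 0 and is irreducible over ℤ.

(3u-1)(u-2)(u-4)(u**2+3u+11)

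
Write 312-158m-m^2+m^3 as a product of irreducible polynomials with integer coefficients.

Trying the rational-root candidates, m = 2 is a root, so (m-2) is a factor; dividing leaves m^2+m-156.
The remaining quadratic factors as (m-12)(m+13).

(m+13)(m-12)(m-2)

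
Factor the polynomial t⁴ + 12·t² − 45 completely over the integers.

(t² + 15)·(t² − 3)

Substitute u = t² to get a quadratic in u, then factor.
t² − 3 is irreducible over ℤ (3 is not a perfect square).
t² + 15 is irreducible over ℤ (always positive, so no real roots).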